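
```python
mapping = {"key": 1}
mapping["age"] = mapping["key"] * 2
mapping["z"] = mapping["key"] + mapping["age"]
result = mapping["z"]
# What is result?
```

Trace:
`mapping = {"key": 1}` → mapping = {'key': 1}
`mapping["age"] = mapping["key"] * 2` → mapping = {'key': 1, 'age': 2}
`mapping["z"] = mapping["key"] + mapping["age"]` → mapping = {'key': 1, 'age': 2, 'z': 3}
`result = mapping["z"]` → result = 3
So result = 3

Answer: 3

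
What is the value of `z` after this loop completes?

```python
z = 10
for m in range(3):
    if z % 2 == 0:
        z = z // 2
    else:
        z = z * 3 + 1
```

Collatz-style transformation from 10
`z` takes the values: 10 → 5 → 16 → 8

Answer: 8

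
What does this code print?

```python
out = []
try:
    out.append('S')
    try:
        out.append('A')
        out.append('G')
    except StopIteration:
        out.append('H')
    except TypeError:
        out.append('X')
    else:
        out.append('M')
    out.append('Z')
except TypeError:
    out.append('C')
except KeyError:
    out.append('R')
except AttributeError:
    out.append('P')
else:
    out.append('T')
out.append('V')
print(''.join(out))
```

Execution trace: 'S' (try body) → 'A' (inner try body) → 'G' (inner try body, no exception) → 'M' (inner else) → 'Z' (try body, no exception) → 'T' (else) → 'V' (after the try/except). Output: SAGMZTV

Answer: SAGMZTV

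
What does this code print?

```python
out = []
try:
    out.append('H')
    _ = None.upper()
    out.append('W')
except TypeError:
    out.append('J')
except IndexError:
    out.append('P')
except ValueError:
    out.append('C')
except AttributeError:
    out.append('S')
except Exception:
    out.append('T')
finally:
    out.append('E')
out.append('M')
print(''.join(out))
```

Execution trace: 'H' (try body) → 'S' (except AttributeError) → 'E' (finally) → 'M' (after the try/except). Output: HSEM

Answer: HSEM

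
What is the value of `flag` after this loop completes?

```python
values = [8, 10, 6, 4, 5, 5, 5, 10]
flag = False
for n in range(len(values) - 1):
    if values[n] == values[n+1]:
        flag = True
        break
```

Check consecutive duplicates in [8, 10, 6, 4, 5, 5, 5, 10]
`flag` takes the values: False → True

Answer: True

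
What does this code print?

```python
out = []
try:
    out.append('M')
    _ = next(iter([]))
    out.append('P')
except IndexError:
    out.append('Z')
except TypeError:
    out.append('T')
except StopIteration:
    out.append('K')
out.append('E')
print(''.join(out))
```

Execution trace: 'M' (try body) → 'K' (except StopIteration) → 'E' (after the try/except). Output: MKE

Answer: MKE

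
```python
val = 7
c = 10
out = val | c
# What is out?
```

Trace:
`val = 7` → val = 7
`c = 10` → c = 10
`out = val | c` → out = 15
So out = 15

Answer: 15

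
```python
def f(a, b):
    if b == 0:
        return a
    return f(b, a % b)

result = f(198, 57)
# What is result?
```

f(198, 57) -> f(57, 27) -> f(27, 3) -> f(3, 0) -> 3

Answer: 3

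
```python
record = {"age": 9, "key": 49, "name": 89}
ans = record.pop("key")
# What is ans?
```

Trace:
`record = {"age": 9, "key": 49, "name": 89}` → record = {'age': 9, 'key': 49, 'name': 89}
`ans = record.pop("key")` → record = {'age': 9, 'name': 89}; ans = 49
So ans = 49

Answer: 49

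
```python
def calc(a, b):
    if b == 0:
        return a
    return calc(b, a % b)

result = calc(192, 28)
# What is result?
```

calc(192, 28) -> calc(28, 24) -> calc(24, 4) -> calc(4, 0) -> 4

Answer: 4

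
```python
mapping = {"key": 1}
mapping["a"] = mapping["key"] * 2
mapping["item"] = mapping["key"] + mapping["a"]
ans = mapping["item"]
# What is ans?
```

Trace:
`mapping = {"key": 1}` → mapping = {'key': 1}
`mapping["a"] = mapping["key"] * 2` → mapping = {'key': 1, 'a': 2}
`mapping["item"] = mapping["key"] + mapping["a"]` → mapping = {'key': 1, 'a': 2, 'item': 3}
`ans = mapping["item"]` → ans = 3
So ans = 3

Answer: 3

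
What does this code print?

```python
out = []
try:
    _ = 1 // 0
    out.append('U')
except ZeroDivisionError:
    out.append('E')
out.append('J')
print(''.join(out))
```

Execution trace: 'E' (except ZeroDivisionError) → 'J' (after the try/except). Output: EJ

Answer: EJ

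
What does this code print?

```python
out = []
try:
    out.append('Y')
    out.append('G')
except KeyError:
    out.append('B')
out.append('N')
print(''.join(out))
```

Execution trace: 'Y' (try body) → 'G' (try body, no exception) → 'N' (after the try/except). Output: YGN

Answer: YGN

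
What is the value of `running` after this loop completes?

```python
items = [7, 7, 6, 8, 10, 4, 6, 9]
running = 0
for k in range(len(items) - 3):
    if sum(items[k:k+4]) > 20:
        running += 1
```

Count windows with sum > 20
`running` takes the values: 0 → 1 → 2 → 3 → 4 → 5

Answer: 5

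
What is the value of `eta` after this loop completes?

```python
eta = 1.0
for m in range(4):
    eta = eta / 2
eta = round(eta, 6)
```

Halving LR 4 times: 1 / 2^4
`eta` takes the values: 1.0 → 0.5 → 0.25 → 0.125 → 0.0625

Answer: 0.0625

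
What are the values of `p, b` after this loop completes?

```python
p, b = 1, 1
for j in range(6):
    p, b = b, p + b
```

Fibonacci: after 6 iterations
`p, b` takes the values: (1, 1) → (1, 2) → (2, 3) → (3, 5) → (5, 8) → (8, 13) → (13, 21)

Answer: 13, 21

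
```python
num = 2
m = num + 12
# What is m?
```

Trace:
`num = 2` → num = 2
`m = num + 12` → m = 14
So m = 14

Answer: 14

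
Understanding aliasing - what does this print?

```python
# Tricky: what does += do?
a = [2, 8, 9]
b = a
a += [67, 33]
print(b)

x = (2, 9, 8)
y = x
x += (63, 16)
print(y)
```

Key concept: += behavior differs for mutable vs immutable.
Step by step:
`a = [2, 8, 9]` → a = [2, 8, 9]
`b = a` → b = [2, 8, 9] (same object as a)
`a += [67, 33]` → a = [2, 8, 9, 67, 33] (same object as b); b = [2, 8, 9, 67, 33] (same object as a)
`print(b)` → prints [2, 8, 9, 67, 33]
`x = (2, 9, 8)` → x = (2, 9, 8)
`y = x` → y = (2, 9, 8)
`x += (63, 16)` → x = (2, 9, 8, 63, 16)
`print(y)` → prints (2, 9, 8)

Answer:
[2, 8, 9, 67, 33]
(2, 9, 8)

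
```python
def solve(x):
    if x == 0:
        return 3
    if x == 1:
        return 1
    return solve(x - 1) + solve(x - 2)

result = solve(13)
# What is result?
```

Build up from base cases: solve(0)=3, solve(1)=1, solve(2)=4, solve(3)=5, solve(4)=9, solve(5)=14, solve(6)=23, ..., solve(13)=665

Answer: 665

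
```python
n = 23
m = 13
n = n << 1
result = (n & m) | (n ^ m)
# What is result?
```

Trace:
`n = 23` → n = 23
`m = 13` → m = 13
`n = n << 1` → n = 46
`result = (n & m) | (n ^ m)` → result = 47
So result = 47

Answer: 47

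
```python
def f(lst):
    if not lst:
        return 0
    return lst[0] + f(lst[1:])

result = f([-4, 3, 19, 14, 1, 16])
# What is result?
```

(-4) + 3 + 19 + 14 + 1 + 16 + 0 = 49

Answer: 49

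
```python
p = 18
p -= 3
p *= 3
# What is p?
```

Trace:
`p = 18` → p = 18
`p -= 3` → p = 15
`p *= 3` → p = 45
So p = 45

Answer: 45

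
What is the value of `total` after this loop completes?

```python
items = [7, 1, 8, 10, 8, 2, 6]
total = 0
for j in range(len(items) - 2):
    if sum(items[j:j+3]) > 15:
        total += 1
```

Count windows with sum > 15
`total` takes the values: 0 → 1 → 2 → 3 → 4 → 5

Answer: 5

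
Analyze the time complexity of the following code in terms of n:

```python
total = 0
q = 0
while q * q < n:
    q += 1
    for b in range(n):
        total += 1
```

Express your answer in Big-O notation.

Each loop level contributes: √n × n. Multiplying the contributions gives O(n√n).

Answer: O(n√n)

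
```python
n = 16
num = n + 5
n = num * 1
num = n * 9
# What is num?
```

Trace:
`n = 16` → n = 16
`num = n + 5` → num = 21
`n = num * 1` → n = 21
`num = n * 9` → num = 189
So num = 189

Answer: 189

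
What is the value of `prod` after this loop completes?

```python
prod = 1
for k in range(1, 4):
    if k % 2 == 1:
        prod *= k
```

Product of odd numbers 1 to 3
`prod` takes the values: 1 → 3

Answer: 3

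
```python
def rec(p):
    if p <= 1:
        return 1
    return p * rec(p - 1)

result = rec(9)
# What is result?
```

rec(9) = 9 * 8 * 7 * 6 * 5 * 4 * 3 * 2 * 1 = 362880

Answer: 362880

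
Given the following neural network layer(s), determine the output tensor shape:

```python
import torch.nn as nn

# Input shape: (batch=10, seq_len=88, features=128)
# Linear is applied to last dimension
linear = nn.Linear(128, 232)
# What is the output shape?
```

Input: (10, 88, 128) -> Output: (10, 88, 232)

Answer: (10, 88, 232)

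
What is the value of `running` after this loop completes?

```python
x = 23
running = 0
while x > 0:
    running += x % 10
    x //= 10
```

Sum digits of 23
`running` takes the values: 0 → 3 → 5

Answer: 5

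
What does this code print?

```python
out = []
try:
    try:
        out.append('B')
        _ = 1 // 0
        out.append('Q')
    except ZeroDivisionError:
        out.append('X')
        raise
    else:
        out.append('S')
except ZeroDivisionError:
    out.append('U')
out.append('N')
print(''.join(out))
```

Execution trace: 'B' (try body) → 'X' (except ZeroDivisionError) → 'U' (outer except ZeroDivisionError) → 'N' (after the try/except). Output: BXUN

Answer: BXUN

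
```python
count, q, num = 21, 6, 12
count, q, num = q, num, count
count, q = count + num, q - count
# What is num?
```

Trace:
`count, q, num = 21, 6, 12` → count = 21; q = 6; num = 12
`count, q, num = q, num, count` → count = 6; q = 12; num = 21
`count, q = count + num, q - count` → count = 27; q = 6
So num = 21

Answer: 21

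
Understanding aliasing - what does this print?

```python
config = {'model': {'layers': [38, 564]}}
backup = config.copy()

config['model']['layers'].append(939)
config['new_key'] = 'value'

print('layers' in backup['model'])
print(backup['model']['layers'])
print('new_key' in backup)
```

Key concept: shallow copy gotcha with nested dict.
Step by step:
`config = {'model': {'layers': [38, 564]}}` → config = {'model': {'layers': [38, 564]}}
`backup = config.copy()` → backup = {'model': {'layers': [38, 564]}}
`config['model']['layers'].append(939)` → config = {'model': {'layers': [38, 564, 939]}}; backup = {'model': {'layers': [38, 564, 939]}}
`config['new_key'] = 'value'` → config = {'model': {'layers': [38, 564, 939]}, 'new_key': 'value'}
`print('layers' in backup['model'])` → prints True
`print(backup['model']['layers'])` → prints [38, 564, 939]
`print('new_key' in backup)` → prints False

Answer:
True
[38, 564, 939]
False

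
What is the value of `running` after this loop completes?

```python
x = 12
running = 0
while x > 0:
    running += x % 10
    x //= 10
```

Sum digits of 12
`running` takes the values: 0 → 2 → 3

Answer: 3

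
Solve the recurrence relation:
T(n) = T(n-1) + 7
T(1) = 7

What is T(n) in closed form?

Unrolling: T(n) = T(1) + 7·(n-1) = 7 + 7(n-1) = 7n.

Answer: T(n) = 7n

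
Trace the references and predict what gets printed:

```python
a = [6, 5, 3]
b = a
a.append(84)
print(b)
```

Key concept: basic list aliasing.
Step by step:
`a = [6, 5, 3]` → a = [6, 5, 3]
`b = a` → b = [6, 5, 3] (same object as a)
`a.append(84)` → a = [6, 5, 3, 84] (same object as b); b = [6, 5, 3, 84] (same object as a)
`print(b)` → prints [6, 5, 3, 84]

Answer: [6, 5, 3, 84]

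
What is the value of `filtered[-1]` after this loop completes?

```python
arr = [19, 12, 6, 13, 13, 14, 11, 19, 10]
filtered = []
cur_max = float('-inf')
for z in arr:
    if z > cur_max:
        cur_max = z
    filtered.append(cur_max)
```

Running max ends at 19
`filtered` takes the values: [] → [19] → [19, 19] → [19, 19, 19] → [19, 19, 19, 19] → [19, 19, 19, 19, 19] → [19, 19, 19, 19, 19, 19] → [19, 19, 19, 19, 19, 19, 19] → [19, 19, 19, 19, 19, 19, 19, 19] → [19, 19, 19, 19, 19, 19, 19, 19, 19]
So `filtered[-1]` = 19

Answer: 19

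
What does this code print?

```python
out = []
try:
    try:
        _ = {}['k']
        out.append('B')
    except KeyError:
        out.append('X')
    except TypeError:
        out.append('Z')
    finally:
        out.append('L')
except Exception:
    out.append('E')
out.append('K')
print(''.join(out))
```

Execution trace: 'X' (inner except KeyError) → 'L' (inner finally) → 'K' (after the try/except). Output: XLK

Answer: XLK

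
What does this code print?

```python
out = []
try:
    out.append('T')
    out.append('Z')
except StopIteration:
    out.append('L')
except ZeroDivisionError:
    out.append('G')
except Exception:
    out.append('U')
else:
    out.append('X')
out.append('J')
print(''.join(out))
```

Execution trace: 'T' (try body) → 'Z' (try body, no exception) → 'X' (else) → 'J' (after the try/except). Output: TZXJ

Answer: TZXJ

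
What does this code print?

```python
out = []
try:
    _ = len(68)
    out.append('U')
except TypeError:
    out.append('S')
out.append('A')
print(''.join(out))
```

Execution trace: 'S' (except TypeError) → 'A' (after the try/except). Output: SA

Answer: SA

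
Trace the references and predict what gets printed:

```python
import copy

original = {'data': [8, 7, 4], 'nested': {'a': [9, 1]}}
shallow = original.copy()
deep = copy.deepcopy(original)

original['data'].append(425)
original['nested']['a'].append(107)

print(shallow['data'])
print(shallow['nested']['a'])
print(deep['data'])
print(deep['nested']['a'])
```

Key concept: comparing shallow vs deep copy.
Step by step:
`original = {'data': [8, 7, 4], 'nested': {'a': [9, 1]}}` → original = {'data': [8, 7, 4], 'nested': {'a': [9, 1]}}
`shallow = original.copy()` → shallow = {'data': [8, 7, 4], 'nested': {'a': [9, 1]}}
`deep = copy.deepcopy(original)` → deep = {'data': [8, 7, 4], 'nested': {'a': [9, 1]}}
`original['data'].append(425)` → original = {'data': [8, 7, 4, 425], 'nested': {'a': [9, 1]}}; shallow = {'data': [8, 7, 4, 425], 'nested': {'a': [9, 1]}}
`original['nested']['a'].append(107)` → original = {'data': [8, 7, 4, 425], 'nested': {'a': [9, 1, 107]}}; shallow = {'data': [8, 7, 4, 425], 'nested': {'a': [9, 1, 107]}}
`print(shallow['data'])` → prints [8, 7, 4, 425]
`print(shallow['nested']['a'])` → prints [9, 1, 107]
`print(deep['data'])` → prints [8, 7, 4]
`print(deep['nested']['a'])` → prints [9, 1]

Answer:
[8, 7, 4, 425]
[9, 1, 107]
[8, 7, 4]
[9, 1]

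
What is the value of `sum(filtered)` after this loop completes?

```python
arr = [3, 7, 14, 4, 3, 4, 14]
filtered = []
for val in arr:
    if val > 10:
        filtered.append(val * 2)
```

Sum of doubled values > 10
`filtered` takes the values: [] → [28] → [28, 28]
So `sum(filtered)` = 56

Answer: 56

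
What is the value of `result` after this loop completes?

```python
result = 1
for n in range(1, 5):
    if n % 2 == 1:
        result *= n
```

Product of odd numbers 1 to 4
`result` takes the values: 1 → 3

Answer: 3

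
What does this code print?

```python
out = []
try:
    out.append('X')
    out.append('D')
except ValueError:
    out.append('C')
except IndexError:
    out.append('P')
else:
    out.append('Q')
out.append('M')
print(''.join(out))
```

Execution trace: 'X' (try body) → 'D' (try body, no exception) → 'Q' (else) → 'M' (after the try/except). Output: XDQM

Answer: XDQM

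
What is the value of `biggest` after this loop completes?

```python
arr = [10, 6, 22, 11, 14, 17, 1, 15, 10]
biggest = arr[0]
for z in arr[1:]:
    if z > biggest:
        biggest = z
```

Maximum of [10, 6, 22, 11, 14, 17, 1, 15, 10]
`biggest` takes the values: 10 → 22

Answer: 22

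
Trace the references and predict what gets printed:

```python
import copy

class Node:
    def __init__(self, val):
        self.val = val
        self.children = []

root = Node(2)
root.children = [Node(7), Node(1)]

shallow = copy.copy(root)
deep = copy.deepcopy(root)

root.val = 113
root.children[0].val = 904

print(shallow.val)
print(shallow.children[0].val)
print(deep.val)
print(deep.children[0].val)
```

Key concept: deep copy with custom objects.
Step by step:
`root = Node(2)` → root = Node(val=2, children=[])
`root.children = [Node(7), Node(1)]` → root = Node(val=2, children=[Node(val=7, children=[]), Node(val=1, children=[])])
`shallow = copy.copy(root)` → shallow = Node(val=2, children=[Node(val=7, children=[]), Node(val=1, children=[])])
`deep = copy.deepcopy(root)` → deep = Node(val=2, children=[Node(val=7, children=[]), Node(val=1, children=[])])
`root.val = 113` → root = Node(val=113, children=[Node(val=7, children=[]), Node(val=1, children=[])])
`root.children[0].val = 904` → root = Node(val=113, children=[Node(val=904, children=[]), Node(val=1, children=[])]); shallow = Node(val=2, children=[Node(val=904, children=[]), Node(val=1, children=[])])
`print(shallow.val)` → prints 2
`print(shallow.children[0].val)` → prints 904
`print(deep.val)` → prints 2
`print(deep.children[0].val)` → prints 7

Answer:
2
904
2
7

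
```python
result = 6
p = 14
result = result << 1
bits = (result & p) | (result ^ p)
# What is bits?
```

Trace:
`result = 6` → result = 6
`p = 14` → p = 14
`result = result << 1` → result = 12
`bits = (result & p) | (result ^ p)` → bits = 14
So bits = 14

Answer: 14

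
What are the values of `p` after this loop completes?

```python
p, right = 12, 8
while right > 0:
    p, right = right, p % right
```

GCD of 12 and 8
`p` takes the values: 12 → 8 → 4

Answer: 4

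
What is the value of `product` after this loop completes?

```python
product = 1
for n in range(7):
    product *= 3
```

3^7 = 2187
`product` takes the values: 1 → 3 → 9 → 27 → 81 → 243 → 729 → 2187

Answer: 2187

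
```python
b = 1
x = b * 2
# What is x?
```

Trace:
`b = 1` → b = 1
`x = b * 2` → x = 2
So x = 2

Answer: 2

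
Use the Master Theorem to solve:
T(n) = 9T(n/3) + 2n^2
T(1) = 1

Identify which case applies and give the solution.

a=9, b=3, f(n)=2n^2. log_3(9) = 2. Since c=2 = 2, Case 2 applies: T(n) = Θ(n^log_b(a) · log n) = O(n^2 log n).

Answer: O(n^2 log n) - Case 2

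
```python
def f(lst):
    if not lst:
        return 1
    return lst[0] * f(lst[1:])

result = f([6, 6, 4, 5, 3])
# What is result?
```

Product over [6, 6, 4, 5, 3] = 6 * 6 * 4 * 5 * 3 = 2160

Answer: 2160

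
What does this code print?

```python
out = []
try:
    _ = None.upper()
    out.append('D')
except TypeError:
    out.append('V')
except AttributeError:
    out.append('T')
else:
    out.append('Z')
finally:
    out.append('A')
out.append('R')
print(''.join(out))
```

Execution trace: 'T' (except AttributeError) → 'A' (finally) → 'R' (after the try/except). Output: TAR

Answer: TAR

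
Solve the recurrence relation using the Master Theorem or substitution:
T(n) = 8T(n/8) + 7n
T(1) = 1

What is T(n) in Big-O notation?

By Master Theorem: a=8, b=8, f(n)=7n. Since log_8(8) = 1 and f(n) = Θ(n^1), Case 2 applies. T(n) = O(n log n).

Answer: O(n log n)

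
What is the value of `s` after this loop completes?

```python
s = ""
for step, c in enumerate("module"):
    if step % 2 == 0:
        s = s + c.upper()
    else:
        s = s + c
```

Uppercase even positions in 'module'
`s` takes the values: "" → "M" → "Mo" → "MoD" → "MoDu" → "MoDuL" → "MoDuLe"

Answer: "MoDuLe"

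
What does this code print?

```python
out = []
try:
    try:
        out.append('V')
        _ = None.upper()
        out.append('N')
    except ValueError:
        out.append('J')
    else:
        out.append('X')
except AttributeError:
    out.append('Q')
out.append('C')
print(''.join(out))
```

Execution trace: 'V' (try body) → 'Q' (outer except AttributeError) → 'C' (after the try/except). Output: VQC

Answer: VQC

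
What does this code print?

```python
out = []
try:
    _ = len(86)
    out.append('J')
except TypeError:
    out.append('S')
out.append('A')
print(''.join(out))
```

Execution trace: 'S' (except TypeError) → 'A' (after the try/except). Output: SA

Answer: SA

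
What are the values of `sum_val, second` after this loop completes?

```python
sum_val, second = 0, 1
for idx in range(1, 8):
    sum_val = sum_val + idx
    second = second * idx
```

Sum and factorial of 1 to 7
`sum_val, second` takes the values: (0, 1) → (1, 1) → (3, 1) → (3, 2) → (6, 2) → (6, 6) → (10, 6) → (10, 24) → (15, 24) → (15, 120) → (21, 120) → (21, 720) → (28, 720) → (28, 5040)

Answer: 28, 5040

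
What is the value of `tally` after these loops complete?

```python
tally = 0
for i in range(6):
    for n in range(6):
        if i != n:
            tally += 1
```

6² - 6 (exclude diagonal)
`tally` takes the values: 0 → 1 → 2 → 3 → 4 → 5 → 6 → 7 → 8 → 9 → 10 → 11 → 12 → 13 → 14 → 15 → 16 → 17 → 18 → 19 → 20 → 21 → 22 → 23 → 24 → 25 → 26 → 27 → 28 → 29 → 30

Answer: 30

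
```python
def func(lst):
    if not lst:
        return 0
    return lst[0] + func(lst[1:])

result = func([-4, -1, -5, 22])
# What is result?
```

(-4) + (-1) + (-5) + 22 + 0 = 12

Answer: 12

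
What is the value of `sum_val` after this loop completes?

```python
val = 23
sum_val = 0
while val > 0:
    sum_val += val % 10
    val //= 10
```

Sum digits of 23
`sum_val` takes the values: 0 → 3 → 5

Answer: 5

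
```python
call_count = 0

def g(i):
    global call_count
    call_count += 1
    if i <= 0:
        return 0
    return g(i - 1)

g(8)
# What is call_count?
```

Linear recursion stepping by 1: 9 calls from i=8 down to ≤0.

Answer: 9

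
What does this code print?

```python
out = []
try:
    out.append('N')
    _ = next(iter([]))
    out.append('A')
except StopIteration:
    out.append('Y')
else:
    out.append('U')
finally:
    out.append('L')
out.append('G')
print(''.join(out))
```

Execution trace: 'N' (try body) → 'Y' (except StopIteration) → 'L' (finally) → 'G' (after the try/except). Output: NYLG

Answer: NYLG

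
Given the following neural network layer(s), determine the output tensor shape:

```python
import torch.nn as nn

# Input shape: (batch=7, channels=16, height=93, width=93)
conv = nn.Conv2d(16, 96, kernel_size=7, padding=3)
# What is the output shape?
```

Input: (7, 16, 93, 93) -> Output: (7, 96, 93, 93)

Answer: (7, 96, 93, 93)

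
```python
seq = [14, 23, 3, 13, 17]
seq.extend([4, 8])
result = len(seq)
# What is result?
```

Trace:
`seq = [14, 23, 3, 13, 17]` → seq = [14, 23, 3, 13, 17]
`seq.extend([4, 8])` → seq = [14, 23, 3, 13, 17, 4, 8]
`result = len(seq)` → result = 7
So result = 7

Answer: 7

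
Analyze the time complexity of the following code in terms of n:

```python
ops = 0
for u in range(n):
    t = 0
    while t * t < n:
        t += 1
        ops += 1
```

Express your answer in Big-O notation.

Each loop level contributes: n × √n. Multiplying the contributions gives O(n√n).

Answer: O(n√n)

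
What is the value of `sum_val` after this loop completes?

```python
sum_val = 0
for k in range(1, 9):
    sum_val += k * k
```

Sum of squares 1² to 8² = 204
`sum_val` takes the values: 0 → 1 → 5 → 14 → 30 → 55 → 91 → 140 → 204

Answer: 204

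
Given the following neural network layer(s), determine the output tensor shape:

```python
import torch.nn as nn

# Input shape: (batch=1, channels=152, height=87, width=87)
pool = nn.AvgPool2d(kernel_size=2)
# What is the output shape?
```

Input: (1, 152, 87, 87) -> Output: (1, 152, 43, 43)

Answer: (1, 152, 43, 43)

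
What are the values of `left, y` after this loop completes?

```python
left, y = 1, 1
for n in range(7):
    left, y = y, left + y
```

Fibonacci: after 7 iterations
`left, y` takes the values: (1, 1) → (1, 2) → (2, 3) → (3, 5) → (5, 8) → (8, 13) → (13, 21) → (21, 34)

Answer: 21, 34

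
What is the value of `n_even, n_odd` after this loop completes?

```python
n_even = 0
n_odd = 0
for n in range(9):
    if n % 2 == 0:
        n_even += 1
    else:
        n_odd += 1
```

Count evens and odds in range(9)
`n_even, n_odd` takes the values: (0, 0) → (1, 0) → (1, 1) → (2, 1) → (2, 2) → (3, 2) → (3, 3) → (4, 3) → (4, 4) → (5, 4)

Answer: 5, 4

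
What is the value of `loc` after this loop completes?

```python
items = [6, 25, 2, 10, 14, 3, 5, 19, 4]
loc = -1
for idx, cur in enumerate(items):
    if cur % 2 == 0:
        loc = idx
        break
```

First even number index in [6, 25, 2, 10, 14, 3, 5, 19, 4]
`loc` takes the values: -1 → 0

Answer: 0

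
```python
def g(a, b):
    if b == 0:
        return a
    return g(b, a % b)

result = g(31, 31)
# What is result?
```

g(31, 31) -> g(31, 0) -> 31

Answer: 31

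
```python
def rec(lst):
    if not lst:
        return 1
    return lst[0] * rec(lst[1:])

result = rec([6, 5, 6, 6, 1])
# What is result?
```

Product over [6, 5, 6, 6, 1] = 6 * 5 * 6 * 6 * 1 = 1080

Answer: 1080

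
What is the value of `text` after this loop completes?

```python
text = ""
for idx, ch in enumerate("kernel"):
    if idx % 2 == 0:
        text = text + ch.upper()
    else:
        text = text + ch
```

Uppercase even positions in 'kernel'
`text` takes the values: "" → "K" → "Ke" → "KeR" → "KeRn" → "KeRnE" → "KeRnEl"

Answer: "KeRnEl"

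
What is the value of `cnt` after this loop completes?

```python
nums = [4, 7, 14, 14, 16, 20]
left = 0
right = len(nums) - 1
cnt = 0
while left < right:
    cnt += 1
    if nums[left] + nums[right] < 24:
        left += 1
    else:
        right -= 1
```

Steps to find pair summing to 24
`cnt` takes the values: 0 → 1 → 2 → 3 → 4 → 5

Answer: 5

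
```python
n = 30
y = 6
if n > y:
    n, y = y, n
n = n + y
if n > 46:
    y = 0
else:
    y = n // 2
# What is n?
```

Trace:
`n = 30` → n = 30
`y = 6` → y = 6
`if n > y: ...` → n > y is True → n = 6; y = 30
`n = n + y` → n = 36
`if n > 46: ...` → n > 46 is False, take else branch → y = 18
So n = 36

Answer: 36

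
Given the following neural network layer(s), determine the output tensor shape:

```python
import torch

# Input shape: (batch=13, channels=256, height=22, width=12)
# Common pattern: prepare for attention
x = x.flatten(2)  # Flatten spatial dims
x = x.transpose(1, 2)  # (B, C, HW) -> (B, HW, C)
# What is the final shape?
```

Input: (13, 256, 22, 12) -> after flatten(2): (13, 256, 264) -> Output: (13, 264, 256)

Answer: (13, 264, 256)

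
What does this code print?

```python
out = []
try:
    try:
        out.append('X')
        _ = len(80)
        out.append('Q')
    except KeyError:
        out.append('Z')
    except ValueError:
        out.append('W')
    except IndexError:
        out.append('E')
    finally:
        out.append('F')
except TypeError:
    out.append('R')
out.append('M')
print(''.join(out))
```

Execution trace: 'X' (try body) → 'F' (finally) → 'R' (outer except TypeError) → 'M' (after the try/except). Output: XFRM

Answer: XFRM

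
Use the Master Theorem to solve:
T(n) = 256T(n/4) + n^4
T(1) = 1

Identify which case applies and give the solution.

a=256, b=4, f(n)=n^4. log_4(256) = 4. Since c=4 = 4, Case 2 applies: T(n) = Θ(n^log_b(a) · log n) = O(n^4 log n).

Answer: O(n^4 log n) - Case 2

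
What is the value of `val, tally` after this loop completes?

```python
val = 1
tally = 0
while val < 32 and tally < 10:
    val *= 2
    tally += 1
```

Double until >= 32 or 10 iterations
`val, tally` takes the values: (1, 0) → (2, 0) → (2, 1) → (4, 1) → (4, 2) → (8, 2) → (8, 3) → (16, 3) → (16, 4) → (32, 4) → (32, 5)

Answer: 32, 5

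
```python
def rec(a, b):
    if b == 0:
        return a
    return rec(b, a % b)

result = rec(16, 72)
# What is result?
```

rec(16, 72) -> rec(72, 16) -> rec(16, 8) -> rec(8, 0) -> 8

Answer: 8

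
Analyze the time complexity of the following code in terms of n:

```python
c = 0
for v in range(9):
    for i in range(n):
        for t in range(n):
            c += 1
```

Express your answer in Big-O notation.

Each loop level contributes: 1 × n × n. Multiplying the contributions gives O(n^2).

Answer: O(n^2)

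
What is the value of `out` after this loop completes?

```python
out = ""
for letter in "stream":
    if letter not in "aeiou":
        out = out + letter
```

Remove vowels from 'stream'
`out` takes the values: "" → "s" → "st" → "str" → "strm"

Answer: "strm"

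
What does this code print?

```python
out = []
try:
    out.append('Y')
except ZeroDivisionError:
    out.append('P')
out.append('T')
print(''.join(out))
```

Execution trace: 'Y' (try body, no exception) → 'T' (after the try/except). Output: YT

Answer: YT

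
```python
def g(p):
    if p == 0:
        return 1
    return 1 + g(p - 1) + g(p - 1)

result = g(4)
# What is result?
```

g(p) = 1 + 2·g(p-1), g(0)=1. Closed form: (1+1)·2^4 - 1 = 31.

Answer: 31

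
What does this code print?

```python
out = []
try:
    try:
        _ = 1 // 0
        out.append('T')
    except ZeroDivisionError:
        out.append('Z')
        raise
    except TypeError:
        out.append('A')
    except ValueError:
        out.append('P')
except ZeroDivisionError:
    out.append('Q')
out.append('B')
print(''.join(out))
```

Execution trace: 'Z' (inner except ZeroDivisionError) → 'Q' (outer except ZeroDivisionError) → 'B' (after the try/except). Output: ZQB

Answer: ZQB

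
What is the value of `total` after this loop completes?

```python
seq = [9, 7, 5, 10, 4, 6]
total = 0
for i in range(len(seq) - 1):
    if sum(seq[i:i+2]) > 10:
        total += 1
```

Count windows with sum > 10
`total` takes the values: 0 → 1 → 2 → 3 → 4

Answer: 4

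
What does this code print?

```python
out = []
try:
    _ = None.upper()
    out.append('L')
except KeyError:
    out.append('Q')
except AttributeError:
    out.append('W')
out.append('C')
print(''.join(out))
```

Execution trace: 'W' (except AttributeError) → 'C' (after the try/except). Output: WC

Answer: WC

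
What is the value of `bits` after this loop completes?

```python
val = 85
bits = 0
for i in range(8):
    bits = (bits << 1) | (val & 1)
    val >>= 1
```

Reverse lowest 8 bits of 85
`bits` takes the values: 0 → 1 → 2 → 5 → 10 → 21 → 42 → 85 → 170

Answer: 170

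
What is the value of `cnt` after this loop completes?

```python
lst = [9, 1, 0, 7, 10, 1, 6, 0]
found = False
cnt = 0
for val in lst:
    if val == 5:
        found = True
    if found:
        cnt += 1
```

Count elements after first 5 in [9, 1, 0, 7, 10, 1, 6, 0]
`cnt` takes the values: 0

Answer: 0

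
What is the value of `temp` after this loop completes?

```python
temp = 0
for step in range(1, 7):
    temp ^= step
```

XOR of 1 to 6
`temp` takes the values: 0 → 1 → 3 → 0 → 4 → 1 → 7

Answer: 7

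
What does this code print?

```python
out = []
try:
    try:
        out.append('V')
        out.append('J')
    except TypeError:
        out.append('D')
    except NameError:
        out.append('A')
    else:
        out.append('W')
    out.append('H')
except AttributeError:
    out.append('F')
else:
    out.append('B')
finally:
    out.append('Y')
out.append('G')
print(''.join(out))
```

Execution trace: 'V' (inner try body) → 'J' (inner try body, no exception) → 'W' (inner else) → 'H' (try body, no exception) → 'B' (else) → 'Y' (finally) → 'G' (after the try/except). Output: VJWHBYG

Answer: VJWHBYG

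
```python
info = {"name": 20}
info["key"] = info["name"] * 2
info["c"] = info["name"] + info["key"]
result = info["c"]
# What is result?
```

Trace:
`info = {"name": 20}` → info = {'name': 20}
`info["key"] = info["name"] * 2` → info = {'name': 20, 'key': 40}
`info["c"] = info["name"] + info["key"]` → info = {'name': 20, 'key': 40, 'c': 60}
`result = info["c"]` → result = 60
So result = 60

Answer: 60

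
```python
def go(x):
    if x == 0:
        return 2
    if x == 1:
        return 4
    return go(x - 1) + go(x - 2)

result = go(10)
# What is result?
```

Build up from base cases: go(0)=2, go(1)=4, go(2)=6, go(3)=10, go(4)=16, go(5)=26, go(6)=42, ..., go(10)=288

Answer: 288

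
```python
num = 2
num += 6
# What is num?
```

Trace:
`num = 2` → num = 2
`num += 6` → num = 8
So num = 8

Answer: 8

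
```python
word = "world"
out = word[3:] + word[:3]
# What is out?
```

Trace:
`word = "world"` → word = 'world'
`out = word[3:] + word[:3]` → out = 'ldwor'
So out = 'ldwor'

Answer: 'ldwor'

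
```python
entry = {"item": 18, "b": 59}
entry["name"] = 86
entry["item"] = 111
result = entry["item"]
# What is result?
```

Trace:
`entry = {"item": 18, "b": 59}` → entry = {'item': 18, 'b': 59}
`entry["name"] = 86` → entry = {'item': 18, 'b': 59, 'name': 86}
`entry["item"] = 111` → entry = {'item': 111, 'b': 59, 'name': 86}
`result = entry["item"]` → result = 111
So result = 111

Answer: 111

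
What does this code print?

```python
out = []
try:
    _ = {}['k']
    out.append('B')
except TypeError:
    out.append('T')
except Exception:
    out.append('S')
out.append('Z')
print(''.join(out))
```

Execution trace: 'S' (except Exception) → 'Z' (after the try/except). Output: SZ

Answer: SZ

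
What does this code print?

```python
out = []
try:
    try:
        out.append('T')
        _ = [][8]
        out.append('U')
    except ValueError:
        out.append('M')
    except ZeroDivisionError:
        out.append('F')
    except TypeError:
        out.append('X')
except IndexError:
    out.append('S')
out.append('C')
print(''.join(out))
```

Execution trace: 'T' (try body) → 'S' (outer except IndexError) → 'C' (after the try/except). Output: TSC

Answer: TSC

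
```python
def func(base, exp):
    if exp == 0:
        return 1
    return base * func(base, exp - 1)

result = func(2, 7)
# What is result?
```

func(2, 7) = 2 * 2 * 2 * 2 * 2 * 2 * 2 = 128

Answer: 128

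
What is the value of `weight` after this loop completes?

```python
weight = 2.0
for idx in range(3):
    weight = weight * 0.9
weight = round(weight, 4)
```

Exponential decay: 2.0 * 0.9^3
`weight` takes the values: 2.0 → 1.8 → 1.62 → 1.458

Answer: 1.458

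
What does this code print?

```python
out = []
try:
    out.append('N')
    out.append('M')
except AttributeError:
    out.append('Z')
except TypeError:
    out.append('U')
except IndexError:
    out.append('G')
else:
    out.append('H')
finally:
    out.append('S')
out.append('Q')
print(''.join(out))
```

Execution trace: 'N' (try body) → 'M' (try body, no exception) → 'H' (else) → 'S' (finally) → 'Q' (after the try/except). Output: NMHSQ

Answer: NMHSQ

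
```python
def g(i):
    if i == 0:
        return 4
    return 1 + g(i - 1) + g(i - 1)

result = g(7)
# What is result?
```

g(i) = 1 + 2·g(i-1), g(0)=4. Closed form: (4+1)·2^7 - 1 = 639.

Answer: 639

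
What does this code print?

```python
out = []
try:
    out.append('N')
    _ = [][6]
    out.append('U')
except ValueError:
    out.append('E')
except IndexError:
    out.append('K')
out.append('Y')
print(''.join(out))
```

Execution trace: 'N' (try body) → 'K' (except IndexError) → 'Y' (after the try/except). Output: NKY

Answer: NKY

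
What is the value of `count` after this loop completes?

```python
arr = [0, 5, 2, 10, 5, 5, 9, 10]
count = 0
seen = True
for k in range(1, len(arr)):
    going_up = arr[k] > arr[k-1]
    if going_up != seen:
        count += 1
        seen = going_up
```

Count direction changes in [0, 5, 2, 10, 5, 5, 9, 10]
`count` takes the values: 0 → 1 → 2 → 3 → 4

Answer: 4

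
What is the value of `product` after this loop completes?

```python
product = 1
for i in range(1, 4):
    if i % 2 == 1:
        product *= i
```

Product of odd numbers 1 to 3
`product` takes the values: 1 → 3

Answer: 3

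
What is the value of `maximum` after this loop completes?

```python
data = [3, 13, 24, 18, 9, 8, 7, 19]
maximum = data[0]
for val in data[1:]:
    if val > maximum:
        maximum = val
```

Maximum of [3, 13, 24, 18, 9, 8, 7, 19]
`maximum` takes the values: 3 → 13 → 24

Answer: 24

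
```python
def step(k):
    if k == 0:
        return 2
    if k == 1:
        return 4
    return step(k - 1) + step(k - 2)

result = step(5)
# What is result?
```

Build up from base cases: step(0)=2, step(1)=4, step(2)=6, step(3)=10, step(4)=16, step(5)=26

Answer: 26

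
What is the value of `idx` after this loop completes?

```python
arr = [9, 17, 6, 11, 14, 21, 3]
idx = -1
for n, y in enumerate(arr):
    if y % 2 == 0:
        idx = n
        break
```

First even number index in [9, 17, 6, 11, 14, 21, 3]
`idx` takes the values: -1 → 2

Answer: 2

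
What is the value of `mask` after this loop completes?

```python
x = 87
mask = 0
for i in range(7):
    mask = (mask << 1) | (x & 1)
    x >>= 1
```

Reverse lowest 7 bits of 87
`mask` takes the values: 0 → 1 → 3 → 7 → 14 → 29 → 58 → 117

Answer: 117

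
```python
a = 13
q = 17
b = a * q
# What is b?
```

Trace:
`a = 13` → a = 13
`q = 17` → q = 17
`b = a * q` → b = 221
So b = 221

Answer: 221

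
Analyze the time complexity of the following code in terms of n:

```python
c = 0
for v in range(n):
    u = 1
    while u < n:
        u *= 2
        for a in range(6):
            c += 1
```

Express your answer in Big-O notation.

Each loop level contributes: n × log n × 1. Multiplying the contributions gives O(n log n).

Answer: O(n log n)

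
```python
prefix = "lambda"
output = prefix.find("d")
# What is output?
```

Trace:
`prefix = "lambda"` → prefix = 'lambda'
`output = prefix.find("d")` → output = 4
So output = 4

Answer: 4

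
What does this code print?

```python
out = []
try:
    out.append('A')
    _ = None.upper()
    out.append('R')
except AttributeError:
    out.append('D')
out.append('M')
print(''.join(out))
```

Execution trace: 'A' (try body) → 'D' (except AttributeError) → 'M' (after the try/except). Output: ADM

Answer: ADM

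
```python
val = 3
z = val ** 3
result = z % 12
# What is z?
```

Trace:
`val = 3` → val = 3
`z = val ** 3` → z = 27
`result = z % 12` → result = 3
So z = 27

Answer: 27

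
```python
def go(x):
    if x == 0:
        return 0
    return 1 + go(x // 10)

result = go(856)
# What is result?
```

Count of digits of 856: 3

Answer: 3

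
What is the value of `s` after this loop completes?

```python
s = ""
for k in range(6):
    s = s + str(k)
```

Concatenate digits 0 to 5
`s` takes the values: "" → "0" → "01" → "012" → "0123" → "01234" → "012345"

Answer: "012345"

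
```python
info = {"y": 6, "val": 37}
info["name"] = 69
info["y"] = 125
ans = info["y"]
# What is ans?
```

Trace:
`info = {"y": 6, "val": 37}` → info = {'y': 6, 'val': 37}
`info["name"] = 69` → info = {'y': 6, 'val': 37, 'name': 69}
`info["y"] = 125` → info = {'y': 125, 'val': 37, 'name': 69}
`ans = info["y"]` → ans = 125
So ans = 125

Answer: 125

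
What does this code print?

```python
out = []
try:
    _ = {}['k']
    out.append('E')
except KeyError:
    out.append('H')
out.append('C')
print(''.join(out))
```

Execution trace: 'H' (except KeyError) → 'C' (after the try/except). Output: HC

Answer: HC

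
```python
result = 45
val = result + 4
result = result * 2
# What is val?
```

Trace:
`result = 45` → result = 45
`val = result + 4` → val = 49
`result = result * 2` → result = 90
So val = 49

Answer: 49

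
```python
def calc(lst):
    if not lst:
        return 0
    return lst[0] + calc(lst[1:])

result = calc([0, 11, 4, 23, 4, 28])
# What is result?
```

0 + 11 + 4 + 23 + 4 + 28 + 0 = 70

Answer: 70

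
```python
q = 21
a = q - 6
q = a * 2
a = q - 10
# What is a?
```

Trace:
`q = 21` → q = 21
`a = q - 6` → a = 15
`q = a * 2` → q = 30
`a = q - 10` → a = 20
So a = 20

Answer: 20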